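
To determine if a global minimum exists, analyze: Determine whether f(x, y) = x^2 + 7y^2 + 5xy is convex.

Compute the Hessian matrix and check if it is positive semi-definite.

f(x,y) = x^2 + 7y^2 + 5xy
Hessian H = [[2, 5], [5, 14]]
trace(H) = 16, det(H) = 3
Eigenvalues: (16 +/- sqrt(244)) / 2 = 15.81, 0.1898
Since both eigenvalues > 0, f is convex.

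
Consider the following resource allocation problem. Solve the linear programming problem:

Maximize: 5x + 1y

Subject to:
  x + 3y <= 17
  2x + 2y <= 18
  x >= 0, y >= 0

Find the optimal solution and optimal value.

Feasible vertices: (0, 0), (0, 17/3), (5, 4), (9, 0)
Objective 5x + 1y at each:
  (0, 0): 0
  (0, 17/3): 17/3
  (5, 4): 29
  (9, 0): 45
Maximum is 45 at (9, 0).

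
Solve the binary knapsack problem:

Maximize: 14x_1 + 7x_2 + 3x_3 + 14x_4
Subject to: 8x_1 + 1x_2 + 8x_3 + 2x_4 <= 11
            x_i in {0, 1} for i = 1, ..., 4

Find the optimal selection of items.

Items: item 1 (v=14, w=8), item 2 (v=7, w=1), item 3 (v=3, w=8), item 4 (v=14, w=2)
Capacity: 11
Checking all 16 subsets (w = total weight, v = total value):
  {}: w = 0, v = 0
  {1}: w = 8, v = 14
  {2}: w = 1, v = 7
  {3}: w = 8, v = 3
  {4}: w = 2, v = 14
  {1, 2}: w = 9, v = 21
  {1, 3}: w = 16 > 11, infeasible
  {1, 4}: w = 10, v = 28
  {2, 3}: w = 9, v = 10
  {2, 4}: w = 3, v = 21
  {3, 4}: w = 10, v = 17
  {1, 2, 3}: w = 17 > 11, infeasible
  {1, 2, 4}: w = 11, v = 35
  {1, 3, 4}: w = 18 > 11, infeasible
  {2, 3, 4}: w = 11, v = 24
  {1, 2, 3, 4}: w = 19 > 11, infeasible
Best feasible subset: items [1, 2, 4]
Total weight: 11 <= 11, total value: 35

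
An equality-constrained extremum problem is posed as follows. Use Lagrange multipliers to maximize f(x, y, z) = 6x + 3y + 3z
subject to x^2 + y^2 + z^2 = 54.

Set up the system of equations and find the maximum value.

Lagrange conditions: 6 = 2*lambda*x, 3 = 2*lambda*y, 3 = 2*lambda*z
So x:6 = y:3 = z:3, i.e. x = 6t, y = 3t, z = 3t
Constraint: t^2*(6^2 + 3^2 + 3^2) = 54
  t^2 * 54 = 54  =>  t = sqrt(1)
Maximum = 6*6t + 3*3t + 3*3t = 54*sqrt(1) = 54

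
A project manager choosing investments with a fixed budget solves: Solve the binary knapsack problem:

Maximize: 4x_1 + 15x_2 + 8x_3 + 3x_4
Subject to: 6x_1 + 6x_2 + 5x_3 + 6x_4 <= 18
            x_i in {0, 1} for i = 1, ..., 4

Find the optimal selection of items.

Items: item 1 (v=4, w=6), item 2 (v=15, w=6), item 3 (v=8, w=5), item 4 (v=3, w=6)
Capacity: 18
Checking all 16 subsets (w = total weight, v = total value):
  {}: w = 0, v = 0
  {1}: w = 6, v = 4
  {2}: w = 6, v = 15
  {3}: w = 5, v = 8
  {4}: w = 6, v = 3
  {1, 2}: w = 12, v = 19
  {1, 3}: w = 11, v = 12
  {1, 4}: w = 12, v = 7
  {2, 3}: w = 11, v = 23
  {2, 4}: w = 12, v = 18
  {3, 4}: w = 11, v = 11
  {1, 2, 3}: w = 17, v = 27
  {1, 2, 4}: w = 18, v = 22
  {1, 3, 4}: w = 17, v = 15
  {2, 3, 4}: w = 17, v = 26
  {1, 2, 3, 4}: w = 23 > 18, infeasible
Best feasible subset: items [1, 2, 3]
Total weight: 17 <= 18, total value: 27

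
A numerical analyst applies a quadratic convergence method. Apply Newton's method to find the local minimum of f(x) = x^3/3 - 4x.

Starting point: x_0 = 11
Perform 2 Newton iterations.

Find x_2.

f(x) = x^3/3 - 4x
f'(x) = x^2 - 4, f''(x) = 2x
Newton update: x_{n+1} = x_n - (x_n^2 - 4)/(2*x_n)
Step 1: x_0 = 11, f'=117, f''=22, x_1 = 125/22
Step 2: x_1 = 125/22, f'=13689/484, f''=125/11, x_2 = 17561/5500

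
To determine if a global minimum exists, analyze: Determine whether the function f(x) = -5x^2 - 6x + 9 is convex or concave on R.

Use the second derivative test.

f(x) = -5x^2 - 6x + 9
f'(x) = -10x - 6
f''(x) = -10
Since f''(x) = -10 < 0 for all x, f is concave on R.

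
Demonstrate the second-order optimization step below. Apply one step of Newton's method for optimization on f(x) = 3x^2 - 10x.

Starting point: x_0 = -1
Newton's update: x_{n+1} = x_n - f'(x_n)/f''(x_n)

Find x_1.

f(x) = 3x^2 - 10x
f'(x) = 6x + (-10), f''(x) = 6
Newton step: x_1 = x_0 - f'(x_0)/f''(x_0)
f'(-1) = -16
x_1 = -1 - -16/6 = 5/3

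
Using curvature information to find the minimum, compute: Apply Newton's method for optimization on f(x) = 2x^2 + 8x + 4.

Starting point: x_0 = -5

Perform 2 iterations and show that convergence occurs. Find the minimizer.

f(x) = 2x^2 + 8x + 4, f'(x) = 4x + (8), f''(x) = 4
Step 1: f'(-5) = -12, x_1 = -5 - -12/4 = -2
Step 2: f'(-2) = 0, x_2 = -2 (converged)
Newton's method converges in 1 step for quadratics.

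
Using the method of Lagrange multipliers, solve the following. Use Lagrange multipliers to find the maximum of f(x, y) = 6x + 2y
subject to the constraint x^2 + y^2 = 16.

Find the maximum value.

Set up Lagrange conditions: grad f = lambda * grad g
  6 = 2*lambda*x
  2 = 2*lambda*y
From these: x/y = 6/2, so x = 6t, y = 2t for some t.
Substitute into constraint: (6t)^2 + (2t)^2 = 16
  t^2 * 40 = 16
  t = sqrt(16/40)
Maximum = 6*x + 2*y = (6^2 + 2^2)*t = 40 * sqrt(16/40) = sqrt(640)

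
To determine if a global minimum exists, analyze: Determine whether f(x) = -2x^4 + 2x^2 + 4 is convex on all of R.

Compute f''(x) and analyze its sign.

f(x) = -2x^4 + 2x^2 + 4
f'(x) = -8x^3 + 4x
f''(x) = -24x^2 + 4
f''(x) = -24x^2 + 4 -> -inf as |x| -> inf
Therefore, f is not globally convex on R.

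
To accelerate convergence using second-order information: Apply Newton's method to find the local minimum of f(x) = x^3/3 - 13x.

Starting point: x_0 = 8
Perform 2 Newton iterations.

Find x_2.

f(x) = x^3/3 - 13x
f'(x) = x^2 - 13, f''(x) = 2x
Newton update: x_{n+1} = x_n - (x_n^2 - 13)/(2*x_n)
Step 1: x_0 = 8, f'=51, f''=16, x_1 = 77/16
Step 2: x_1 = 77/16, f'=2601/256, f''=77/8, x_2 = 9257/2464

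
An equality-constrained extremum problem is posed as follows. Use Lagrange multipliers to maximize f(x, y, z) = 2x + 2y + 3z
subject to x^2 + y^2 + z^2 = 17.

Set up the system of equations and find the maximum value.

Lagrange conditions: 2 = 2*lambda*x, 2 = 2*lambda*y, 3 = 2*lambda*z
So x:2 = y:2 = z:3, i.e. x = 2t, y = 2t, z = 3t
Constraint: t^2*(2^2 + 2^2 + 3^2) = 17
  t^2 * 17 = 17  =>  t = sqrt(1)
Maximum = 2*2t + 2*2t + 3*3t = 17*sqrt(1) = 17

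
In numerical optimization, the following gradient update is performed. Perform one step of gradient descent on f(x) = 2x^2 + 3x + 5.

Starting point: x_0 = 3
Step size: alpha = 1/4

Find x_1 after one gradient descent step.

f(x) = 2x^2 + 3x + 5
f'(x) = 4x + 3
f'(3) = 4*3 + (3) = 15
x_1 = x_0 - alpha * f'(x_0) = 3 - 1/4 * 15 = -3/4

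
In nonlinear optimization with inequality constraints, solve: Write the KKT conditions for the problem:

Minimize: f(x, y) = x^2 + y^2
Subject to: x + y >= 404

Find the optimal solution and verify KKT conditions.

KKT conditions for min x^2 + y^2 s.t. x + y >= 404:
Stationarity: 2x = mu, 2y = mu
So x = y = mu/2.
Complementary slackness: mu*(x + y - 404) = 0
Primal feasibility: x + y >= 404; dual feasibility: mu >= 0
If mu = 0 then x = y = 0, but 0 + 0 < 404 is infeasible, so the constraint is active.
Constraint active: x + y = 2*(mu/2) = 404 => mu = 404
x = y = 202, f = 81608
Verify: stationarity 2*202 = 404 = mu; primal 202 + 202 = 404 >= 404; dual mu = 404 >= 0; complementary slackness 404*(404 - 404) = 0. All KKT conditions hold.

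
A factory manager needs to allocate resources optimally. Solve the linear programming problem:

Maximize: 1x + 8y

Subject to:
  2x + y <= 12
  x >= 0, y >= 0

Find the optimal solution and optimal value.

The feasible region has vertices at [(0, 0), (6, 0), (0, 12)].
Checking objective 1x + 8y at each vertex:
  (0, 0): 1*0 + 8*0 = 0
  (6, 0): 1*6 + 8*0 = 6
  (0, 12): 1*0 + 8*12 = 96
Maximum is 96 at (0, 12).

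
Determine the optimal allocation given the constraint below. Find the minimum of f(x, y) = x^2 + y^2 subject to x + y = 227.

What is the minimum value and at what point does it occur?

Substitute y = 227 - x into f(x,y) = x^2 + y^2:
g(x) = x^2 + (227 - x)^2 = 2x^2 - 454x + 51529
g'(x) = 4x - 454 = 0  =>  x = 227/2
y = 227 - 227/2 = 227/2
Minimum value = (227/2)^2 + (227/2)^2 = 51529/2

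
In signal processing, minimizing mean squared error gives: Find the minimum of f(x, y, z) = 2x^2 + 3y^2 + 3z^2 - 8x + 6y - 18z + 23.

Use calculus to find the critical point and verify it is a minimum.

f(x,y,z) = 2x^2 + 3y^2 + 3z^2 - 8x + 6y - 18z + 23
df/dx = 4x + (-8) = 0 => x = 2
df/dy = 6y + (6) = 0 => y = -1
df/dz = 6z + (-18) = 0 => z = 3
f(2,-1,3) = 2*(2)^2 + 3*(-1)^2 + 3*(3)^2 + -8*(2) + 6*(-1) + -18*(3) + 23 = -15
Hessian is diagonal with entries 4, 6, 6 > 0, confirmed minimum.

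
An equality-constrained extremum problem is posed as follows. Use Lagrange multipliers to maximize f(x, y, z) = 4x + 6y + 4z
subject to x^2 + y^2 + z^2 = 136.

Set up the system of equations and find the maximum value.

Lagrange conditions: 4 = 2*lambda*x, 6 = 2*lambda*y, 4 = 2*lambda*z
So x:4 = y:6 = z:4, i.e. x = 4t, y = 6t, z = 4t
Constraint: t^2*(4^2 + 6^2 + 4^2) = 136
  t^2 * 68 = 136  =>  t = sqrt(2)
Maximum = 4*4t + 6*6t + 4*4t = 68*sqrt(2) = sqrt(9248)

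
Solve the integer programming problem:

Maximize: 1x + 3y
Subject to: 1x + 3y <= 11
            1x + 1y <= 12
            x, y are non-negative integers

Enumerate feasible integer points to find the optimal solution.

Constraint 1: 1x + 3y <= 11
Constraint 2: 1x + 1y <= 12
Feasible x range (need y >= 0): 0 <= x <= min(11/1, 12/1) => x in {0, ..., 11}.
Enumerate feasible integer points row by row (the coefficient of y is 3 > 0, so for each x the largest feasible y gives the best value):
  x = 0: y <= min((11 - 1*0)/3, (12 - 1*0)/1) => y in {0, ..., 3}; best 1*0 + 3*3 = 9
  x = 1: y <= min((11 - 1*1)/3, (12 - 1*1)/1) => y in {0, ..., 3}; best 1*1 + 3*3 = 10
  x = 2: y <= min((11 - 1*2)/3, (12 - 1*2)/1) => y in {0, ..., 3}; best 1*2 + 3*3 = 11
  x = 3: y <= min((11 - 1*3)/3, (12 - 1*3)/1) => y in {0, ..., 2}; best 1*3 + 3*2 = 9
  x = 4: y <= min((11 - 1*4)/3, (12 - 1*4)/1) => y in {0, ..., 2}; best 1*4 + 3*2 = 10
  x = 5: y <= min((11 - 1*5)/3, (12 - 1*5)/1) => y in {0, ..., 2}; best 1*5 + 3*2 = 11
  x = 6: y <= min((11 - 1*6)/3, (12 - 1*6)/1) => y in {0, ..., 1}; best 1*6 + 3*1 = 9
  x = 7: y <= min((11 - 1*7)/3, (12 - 1*7)/1) => y in {0, ..., 1}; best 1*7 + 3*1 = 10
  x = 8: y <= min((11 - 1*8)/3, (12 - 1*8)/1) => y in {0, ..., 1}; best 1*8 + 3*1 = 11
  x = 9: y <= min((11 - 1*9)/3, (12 - 1*9)/1) => y in {0}; best 1*9 + 3*0 = 9
  x = 10: y <= min((11 - 1*10)/3, (12 - 1*10)/1) => y in {0}; best 1*10 + 3*0 = 10
  x = 11: y <= min((11 - 1*11)/3, (12 - 1*11)/1) => y in {0}; best 1*11 + 3*0 = 11
The maximum 1x + 3y = 11 is achieved at x = 2, y = 3.
(The same value 11 is also attained at (5, 2), (8, 1), (11, 0).)
Check: 1*2 + 3*3 = 11 <= 11 and 1*2 + 1*3 = 5 <= 12.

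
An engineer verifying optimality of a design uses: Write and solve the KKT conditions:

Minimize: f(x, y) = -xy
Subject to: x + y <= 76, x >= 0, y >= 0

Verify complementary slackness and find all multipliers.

Problem: min -xy s.t. x + y <= 76 (multiplier lambda), x >= 0 (mu_x), y >= 0 (mu_y)
KKT stationarity: -y + lambda - mu_x = 0, -x + lambda - mu_y = 0, with lambda, mu_x, mu_y >= 0
Complementary slackness: lambda*(x + y - 76) = 0, mu_x*x = 0, mu_y*y = 0
If lambda = 0: y = -mu_x <= 0 and x = -mu_y <= 0 force x = y = 0 with f = 0; but x = y = 38 is feasible with f = -1444 < 0, so this is not the minimum. Hence lambda > 0 and x + y = 76.
Try x > 0, y > 0 (so mu_x = mu_y = 0): y = lambda, x = lambda => x = y = lambda
x + y = 76 => 2*lambda = 76 => lambda = 38
x* = y* = 38 > 0, consistent with mu_x = mu_y = 0.
(Any feasible point with x = 0 or y = 0 has f = 0 > -1444, so the minimum is not on those boundaries.)
min(-xy) = -1444 (i.e. max xy = 1444)
Multipliers: lambda = 38, mu_x = 0, mu_y = 0
Complementary slackness: lambda*(x + y - 76) = 38*(38 + 38 - 76) = 0, mu_x*x = 0*38 = 0, mu_y*y = 0*38 = 0. Satisfied.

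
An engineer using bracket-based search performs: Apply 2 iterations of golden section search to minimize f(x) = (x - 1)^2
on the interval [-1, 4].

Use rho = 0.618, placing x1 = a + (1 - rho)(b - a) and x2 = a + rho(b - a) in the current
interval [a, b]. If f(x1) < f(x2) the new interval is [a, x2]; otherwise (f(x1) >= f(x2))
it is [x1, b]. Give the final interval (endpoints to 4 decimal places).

Golden section search for min of f(x) = (x - 1)^2 on [-1, 4].
Each step: x1 = a + (1 - rho)(b - a), x2 = a + rho(b - a); if f(x1) < f(x2) keep [a, x2], otherwise keep [x1, b].
Step 1: [-1.0000, 4.0000], x1=0.9100 (f=0.0081), x2=2.0900 (f=1.1881); f(x1) < f(x2) => keep [-1.0000, 2.0900]
Step 2: [-1.0000, 2.0900], x1=0.1804 (f=0.6718), x2=0.9096 (f=0.0082); f(x1) > f(x2) => keep [0.1804, 2.0900]
Final interval: [0.1804, 2.0900]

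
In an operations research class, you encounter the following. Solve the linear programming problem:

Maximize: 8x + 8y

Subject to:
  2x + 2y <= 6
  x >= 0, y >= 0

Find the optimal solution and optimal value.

The feasible region has vertices at [(0, 0), (3, 0), (0, 3)].
Checking objective 8x + 8y at each vertex:
  (0, 0): 8*0 + 8*0 = 0
  (3, 0): 8*3 + 8*0 = 24
  (0, 3): 8*0 + 8*3 = 24
Maximum is 24 at (3, 0).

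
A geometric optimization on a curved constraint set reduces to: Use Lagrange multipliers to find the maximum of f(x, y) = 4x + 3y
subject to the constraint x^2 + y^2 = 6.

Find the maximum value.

Set up Lagrange conditions: grad f = lambda * grad g
  4 = 2*lambda*x
  3 = 2*lambda*y
From these: x/y = 4/3, so x = 4t, y = 3t for some t.
Substitute into constraint: (4t)^2 + (3t)^2 = 6
  t^2 * 25 = 6
  t = sqrt(6/25)
Maximum = 4*x + 3*y = (4^2 + 3^2)*t = 25 * sqrt(6/25) = sqrt(150)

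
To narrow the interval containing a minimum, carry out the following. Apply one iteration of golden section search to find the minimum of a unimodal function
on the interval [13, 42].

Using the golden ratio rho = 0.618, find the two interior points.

Golden section search on [13, 42].
Golden ratio rho = 0.618 (approx).
Interior points:
  x_1 = 13 + (1-0.618)*29 = 24.0780
  x_2 = 13 + 0.618*29 = 30.9220
Compare f(x_1) and f(x_2) to determine which subinterval to keep.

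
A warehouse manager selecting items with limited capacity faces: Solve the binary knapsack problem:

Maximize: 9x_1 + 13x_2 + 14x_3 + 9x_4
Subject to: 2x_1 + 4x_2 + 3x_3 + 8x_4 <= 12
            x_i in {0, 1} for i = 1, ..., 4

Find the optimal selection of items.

Items: item 1 (v=9, w=2), item 2 (v=13, w=4), item 3 (v=14, w=3), item 4 (v=9, w=8)
Capacity: 12
Checking all 16 subsets (w = total weight, v = total value):
  {}: w = 0, v = 0
  {1}: w = 2, v = 9
  {2}: w = 4, v = 13
  {3}: w = 3, v = 14
  {4}: w = 8, v = 9
  {1, 2}: w = 6, v = 22
  {1, 3}: w = 5, v = 23
  {1, 4}: w = 10, v = 18
  {2, 3}: w = 7, v = 27
  {2, 4}: w = 12, v = 22
  {3, 4}: w = 11, v = 23
  {1, 2, 3}: w = 9, v = 36
  {1, 2, 4}: w = 14 > 12, infeasible
  {1, 3, 4}: w = 13 > 12, infeasible
  {2, 3, 4}: w = 15 > 12, infeasible
  {1, 2, 3, 4}: w = 17 > 12, infeasible
Best feasible subset: items [1, 2, 3]
Total weight: 9 <= 12, total value: 36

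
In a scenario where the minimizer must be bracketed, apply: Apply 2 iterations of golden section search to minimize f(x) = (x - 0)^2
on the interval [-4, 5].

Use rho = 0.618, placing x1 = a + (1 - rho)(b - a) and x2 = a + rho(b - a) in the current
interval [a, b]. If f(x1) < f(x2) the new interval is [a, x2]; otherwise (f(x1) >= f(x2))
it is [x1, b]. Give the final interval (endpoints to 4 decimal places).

Golden section search for min of f(x) = (x - 0)^2 on [-4, 5].
Each step: x1 = a + (1 - rho)(b - a), x2 = a + rho(b - a); if f(x1) < f(x2) keep [a, x2], otherwise keep [x1, b].
Step 1: [-4.0000, 5.0000], x1=-0.5620 (f=0.3158), x2=1.5620 (f=2.4398); f(x1) < f(x2) => keep [-4.0000, 1.5620]
Step 2: [-4.0000, 1.5620], x1=-1.8753 (f=3.5168), x2=-0.5627 (f=0.3166); f(x1) > f(x2) => keep [-1.8753, 1.5620]
Final interval: [-1.8753, 1.5620]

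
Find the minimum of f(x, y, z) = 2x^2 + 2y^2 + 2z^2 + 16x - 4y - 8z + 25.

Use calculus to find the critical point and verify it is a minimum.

f(x,y,z) = 2x^2 + 2y^2 + 2z^2 + 16x - 4y - 8z + 25
df/dx = 4x + (16) = 0 => x = -4
df/dy = 4y + (-4) = 0 => y = 1
df/dz = 4z + (-8) = 0 => z = 2
f(-4,1,2) = 2*(-4)^2 + 2*(1)^2 + 2*(2)^2 + 16*(-4) + -4*(1) + -8*(2) + 25 = -17
Hessian is diagonal with entries 4, 4, 4 > 0, confirmed minimum.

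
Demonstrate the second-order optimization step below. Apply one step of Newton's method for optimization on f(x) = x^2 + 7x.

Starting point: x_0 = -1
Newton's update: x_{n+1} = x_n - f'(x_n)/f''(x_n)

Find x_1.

f(x) = x^2 + 7x
f'(x) = 2x + (7), f''(x) = 2
Newton step: x_1 = x_0 - f'(x_0)/f''(x_0)
f'(-1) = 5
x_1 = -1 - 5/2 = -7/2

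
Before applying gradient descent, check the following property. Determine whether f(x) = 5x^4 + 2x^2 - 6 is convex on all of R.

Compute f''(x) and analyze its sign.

f(x) = 5x^4 + 2x^2 - 6
f'(x) = 20x^3 + 4x
f''(x) = 60x^2 + 4
f''(x) = 60x^2 + 4 >= 4 > 0 for all x
Therefore, f is convex on R.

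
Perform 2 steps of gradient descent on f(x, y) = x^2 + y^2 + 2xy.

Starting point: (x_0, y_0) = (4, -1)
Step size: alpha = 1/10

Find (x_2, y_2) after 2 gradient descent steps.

f(x,y) = x^2 + y^2 + 2xy
grad_x = 2x + 2y, grad_y = 2y + 2x
Step 1: grad = (6, 6), (17/5, -8/5)
Step 2: grad = (18/5, 18/5), (76/25, -49/25)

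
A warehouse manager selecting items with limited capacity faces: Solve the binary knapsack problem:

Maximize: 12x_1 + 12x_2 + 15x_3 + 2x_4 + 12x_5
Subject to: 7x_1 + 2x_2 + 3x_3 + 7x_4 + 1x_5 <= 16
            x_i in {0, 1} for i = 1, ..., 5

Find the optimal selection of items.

Items: item 1 (v=12, w=7), item 2 (v=12, w=2), item 3 (v=15, w=3), item 4 (v=2, w=7), item 5 (v=12, w=1)
Capacity: 16
Checking all 32 subsets (w = total weight, v = total value):
  {}: w = 0, v = 0
  {1}: w = 7, v = 12
  {2}: w = 2, v = 12
  {3}: w = 3, v = 15
  {4}: w = 7, v = 2
  {5}: w = 1, v = 12
  {1, 2}: w = 9, v = 24
  {1, 3}: w = 10, v = 27
  {1, 4}: w = 14, v = 14
  {1, 5}: w = 8, v = 24
  {2, 3}: w = 5, v = 27
  {2, 4}: w = 9, v = 14
  {2, 5}: w = 3, v = 24
  {3, 4}: w = 10, v = 17
  {3, 5}: w = 4, v = 27
  {4, 5}: w = 8, v = 14
  {1, 2, 3}: w = 12, v = 39
  {1, 2, 4}: w = 16, v = 26
  {1, 2, 5}: w = 10, v = 36
  {1, 3, 4}: w = 17 > 16, infeasible
  {1, 3, 5}: w = 11, v = 39
  {1, 4, 5}: w = 15, v = 26
  {2, 3, 4}: w = 12, v = 29
  {2, 3, 5}: w = 6, v = 39
  {2, 4, 5}: w = 10, v = 26
  {3, 4, 5}: w = 11, v = 29
  {1, 2, 3, 4}: w = 19 > 16, infeasible
  {1, 2, 3, 5}: w = 13, v = 51
  {1, 2, 4, 5}: w = 17 > 16, infeasible
  {1, 3, 4, 5}: w = 18 > 16, infeasible
  {2, 3, 4, 5}: w = 13, v = 41
  {1, 2, 3, 4, 5}: w = 20 > 16, infeasible
Best feasible subset: items [1, 2, 3, 5]
Total weight: 13 <= 16, total value: 51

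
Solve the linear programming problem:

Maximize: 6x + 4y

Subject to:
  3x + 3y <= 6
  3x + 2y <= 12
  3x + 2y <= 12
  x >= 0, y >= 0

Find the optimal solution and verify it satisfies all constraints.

Feasible vertices: (0, 0), (0, 2), (2, 0)
Objective 6x + 4y at each vertex:
  (0, 0): 0
  (0, 2): 8
  (2, 0): 12
Maximum is 12 at (2, 0).
Verify constraints at (x, y) = (2, 0):
  3*2 + 3*0 = 6 <= 6 (active)
  3*2 + 2*0 = 6 <= 12
  3*2 + 2*0 = 6 <= 12
  x = 2 >= 0, y = 0 >= 0. All constraints satisfied.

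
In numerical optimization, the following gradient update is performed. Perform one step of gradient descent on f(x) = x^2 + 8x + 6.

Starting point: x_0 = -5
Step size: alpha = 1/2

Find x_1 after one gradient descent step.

f(x) = x^2 + 8x + 6
f'(x) = 2x + 8
f'(-5) = 2*-5 + (8) = -2
x_1 = x_0 - alpha * f'(x_0) = -5 - 1/2 * -2 = -4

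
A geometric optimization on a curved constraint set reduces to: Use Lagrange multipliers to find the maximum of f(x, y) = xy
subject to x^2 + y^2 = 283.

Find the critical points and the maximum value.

Lagrange conditions: y = 2*lambda*x and x = 2*lambda*y
If x = 0 then y = 0, violating the constraint, so x, y != 0.
Dividing: y/x = x/y => x^2 = y^2 => y = x or y = -x
Constraint: 2x^2 = 283 => x^2 = 283/2 => x = +/-sqrt(283/2)
Critical points: (sqrt(283/2), sqrt(283/2)), (-sqrt(283/2), -sqrt(283/2)), (sqrt(283/2), -sqrt(283/2)), (-sqrt(283/2), sqrt(283/2))
  y = x:  xy = x^2 = 283/2  at (sqrt(283/2), sqrt(283/2)) and (-sqrt(283/2), -sqrt(283/2))
  y = -x: xy = -x^2 = -283/2 at (sqrt(283/2), -sqrt(283/2)) and (-sqrt(283/2), sqrt(283/2))
Maximum xy = 283/2 at (sqrt(283/2), sqrt(283/2)) and (-sqrt(283/2), -sqrt(283/2))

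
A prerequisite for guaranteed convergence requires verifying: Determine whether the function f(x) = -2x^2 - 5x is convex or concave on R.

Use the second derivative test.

f(x) = -2x^2 - 5x
f'(x) = -4x - 5
f''(x) = -4
Since f''(x) = -4 < 0 for all x, f is concave on R.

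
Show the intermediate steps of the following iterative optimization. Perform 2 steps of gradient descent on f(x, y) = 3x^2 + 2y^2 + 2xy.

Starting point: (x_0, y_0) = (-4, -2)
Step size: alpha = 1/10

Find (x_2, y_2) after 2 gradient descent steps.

f(x,y) = 3x^2 + 2y^2 + 2xy
grad_x = 6x + 2y, grad_y = 4y + 2x
Step 1: grad = (-28, -16), (-6/5, -2/5)
Step 2: grad = (-8, -4), (-2/5, 0)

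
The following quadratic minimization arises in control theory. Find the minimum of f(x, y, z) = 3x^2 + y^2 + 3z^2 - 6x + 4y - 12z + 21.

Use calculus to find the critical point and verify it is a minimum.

f(x,y,z) = 3x^2 + y^2 + 3z^2 - 6x + 4y - 12z + 21
df/dx = 6x + (-6) = 0 => x = 1
df/dy = 2y + (4) = 0 => y = -2
df/dz = 6z + (-12) = 0 => z = 2
f(1,-2,2) = 3*(1)^2 + 1*(-2)^2 + 3*(2)^2 + -6*(1) + 4*(-2) + -12*(2) + 21 = 2
Hessian is diagonal with entries 6, 2, 6 > 0, confirmed minimum.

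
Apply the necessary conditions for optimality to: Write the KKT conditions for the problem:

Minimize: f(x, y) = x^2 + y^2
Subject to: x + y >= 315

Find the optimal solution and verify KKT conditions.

KKT conditions for min x^2 + y^2 s.t. x + y >= 315:
Stationarity: 2x = mu, 2y = mu
So x = y = mu/2.
Complementary slackness: mu*(x + y - 315) = 0
Primal feasibility: x + y >= 315; dual feasibility: mu >= 0
If mu = 0 then x = y = 0, but 0 + 0 < 315 is infeasible, so the constraint is active.
Constraint active: x + y = 2*(mu/2) = 315 => mu = 315
x = y = 315/2, f = 99225/2
Verify: stationarity 2*(315/2) = 315 = mu; primal 315/2 + 315/2 = 315 >= 315; dual mu = 315 >= 0; complementary slackness 315*(315 - 315) = 0. All KKT conditions hold.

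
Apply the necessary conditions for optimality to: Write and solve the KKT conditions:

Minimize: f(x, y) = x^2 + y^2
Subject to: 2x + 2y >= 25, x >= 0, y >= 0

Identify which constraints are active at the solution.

KKT conditions for min x^2 + y^2 s.t. 2x + 2y >= 25, x >= 0, y >= 0:
Stationarity: 2x = mu*2 + mu_x, 2y = mu*2 + mu_y, with mu, mu_x, mu_y >= 0
Complementary slackness: mu*(2x + 2y - 25) = 0, mu_x*x = 0, mu_y*y = 0
(0, 0) is infeasible (2*0 + 2*0 < 25), so if mu = 0 stationarity would force x = mu_x/2 >= 0, y = mu_y/2 >= 0 with mu_x*x = mu_y*y = 0, i.e. x = y = 0: contradiction. Hence mu > 0 and 2x + 2y = 25 is active.
Try x > 0, y > 0 (so mu_x = mu_y = 0): x = 2*mu/2, y = 2*mu/2
Substitute: 2*(2*mu/2) + 2*(2*mu/2) = 25
  mu*8/2 = 25 => mu = 25/4
x* = 25/4 > 0, y* = 25/4 > 0, consistent with mu_x = mu_y = 0.
f is convex and the constraints are linear, so this KKT point is the global minimum.
f* = 625/8
Active constraints: 2x + 2y >= 25 (holds with equality, mu = 25/4 > 0); x >= 0 and y >= 0 are inactive (mu_x = mu_y = 0).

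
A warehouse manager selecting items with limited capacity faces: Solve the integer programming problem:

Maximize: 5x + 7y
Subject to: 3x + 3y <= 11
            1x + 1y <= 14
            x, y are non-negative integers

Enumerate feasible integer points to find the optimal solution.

Constraint 1: 3x + 3y <= 11
Constraint 2: 1x + 1y <= 14
Feasible x range (need y >= 0): 0 <= x <= min(11/3, 14/1) => x in {0, ..., 3}.
Enumerate feasible integer points row by row (the coefficient of y is 7 > 0, so for each x the largest feasible y gives the best value):
  x = 0: y <= min((11 - 3*0)/3, (14 - 1*0)/1) => y in {0, ..., 3}; best 5*0 + 7*3 = 21
  x = 1: y <= min((11 - 3*1)/3, (14 - 1*1)/1) => y in {0, ..., 2}; best 5*1 + 7*2 = 19
  x = 2: y <= min((11 - 3*2)/3, (14 - 1*2)/1) => y in {0, ..., 1}; best 5*2 + 7*1 = 17
  x = 3: y <= min((11 - 3*3)/3, (14 - 1*3)/1) => y in {0}; best 5*3 + 7*0 = 15
The maximum 5x + 7y = 21 is achieved at x = 0, y = 3.
Check: 3*0 + 3*3 = 9 <= 11 and 1*0 + 1*3 = 3 <= 14.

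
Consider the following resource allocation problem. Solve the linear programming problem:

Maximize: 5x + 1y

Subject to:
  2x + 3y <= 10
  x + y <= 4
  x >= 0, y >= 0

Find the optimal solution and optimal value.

Feasible vertices: (0, 0), (0, 10/3), (2, 2), (4, 0)
Objective 5x + 1y at each:
  (0, 0): 0
  (0, 10/3): 10/3
  (2, 2): 12
  (4, 0): 20
Maximum is 20 at (4, 0).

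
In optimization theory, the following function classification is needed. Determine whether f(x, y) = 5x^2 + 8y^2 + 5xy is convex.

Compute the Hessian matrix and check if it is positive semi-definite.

f(x,y) = 5x^2 + 8y^2 + 5xy
Hessian H = [[10, 5], [5, 16]]
trace(H) = 26, det(H) = 135
Eigenvalues: (26 +/- sqrt(136)) / 2 = 18.83, 7.169
Since both eigenvalues > 0, f is convex.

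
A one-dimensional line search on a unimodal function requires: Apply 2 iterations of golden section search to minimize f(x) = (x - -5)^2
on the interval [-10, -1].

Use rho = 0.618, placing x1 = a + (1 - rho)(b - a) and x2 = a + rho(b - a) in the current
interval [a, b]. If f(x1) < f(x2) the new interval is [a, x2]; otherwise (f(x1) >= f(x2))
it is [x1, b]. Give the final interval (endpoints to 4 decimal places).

Golden section search for min of f(x) = (x - -5)^2 on [-10, -1].
Each step: x1 = a + (1 - rho)(b - a), x2 = a + rho(b - a); if f(x1) < f(x2) keep [a, x2], otherwise keep [x1, b].
Step 1: [-10.0000, -1.0000], x1=-6.5620 (f=2.4398), x2=-4.4380 (f=0.3158); f(x1) > f(x2) => keep [-6.5620, -1.0000]
Step 2: [-6.5620, -1.0000], x1=-4.4373 (f=0.3166), x2=-3.1247 (f=3.5168); f(x1) < f(x2) => keep [-6.5620, -3.1247]
Final interval: [-6.5620, -3.1247]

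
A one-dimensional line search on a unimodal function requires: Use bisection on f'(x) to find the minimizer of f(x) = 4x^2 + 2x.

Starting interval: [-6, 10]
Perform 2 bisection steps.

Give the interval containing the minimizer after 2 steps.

Finding critical point of f(x) = 4x^2 + 2x using bisection on f'(x) = 8x + 2.
f'(x) = 0 when x = -1/4.
Starting interval: [-6, 10]
Step 1: mid = 2, f'(mid) = 18, new interval = [-6, 2]
Step 2: mid = -2, f'(mid) = -14, new interval = [-2, 2]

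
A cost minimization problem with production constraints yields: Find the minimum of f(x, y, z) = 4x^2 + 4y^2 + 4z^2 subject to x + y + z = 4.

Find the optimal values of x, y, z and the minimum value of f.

Using Lagrange multipliers on f = 4x^2 + 4y^2 + 4z^2 with constraint x + y + z = 4:
Conditions: 2*4*x = lambda, 2*4*y = lambda, 2*4*z = lambda
So x = lambda/8, y = lambda/8, z = lambda/8
Substituting into constraint: lambda * (3/8) = 4
lambda = 32/3
x = 4/3, y = 4/3, z = 4/3
Minimum value = 64/3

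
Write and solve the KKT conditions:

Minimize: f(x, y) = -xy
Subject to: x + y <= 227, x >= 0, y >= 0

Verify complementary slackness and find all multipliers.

Problem: min -xy s.t. x + y <= 227 (multiplier lambda), x >= 0 (mu_x), y >= 0 (mu_y)
KKT stationarity: -y + lambda - mu_x = 0, -x + lambda - mu_y = 0, with lambda, mu_x, mu_y >= 0
Complementary slackness: lambda*(x + y - 227) = 0, mu_x*x = 0, mu_y*y = 0
If lambda = 0: y = -mu_x <= 0 and x = -mu_y <= 0 force x = y = 0 with f = 0; but x = y = 227/2 is feasible with f = -51529/4 < 0, so this is not the minimum. Hence lambda > 0 and x + y = 227.
Try x > 0, y > 0 (so mu_x = mu_y = 0): y = lambda, x = lambda => x = y = lambda
x + y = 227 => 2*lambda = 227 => lambda = 227/2
x* = y* = 227/2 > 0, consistent with mu_x = mu_y = 0.
(Any feasible point with x = 0 or y = 0 has f = 0 > -51529/4, so the minimum is not on those boundaries.)
min(-xy) = -51529/4 (i.e. max xy = 51529/4)
Multipliers: lambda = 227/2, mu_x = 0, mu_y = 0
Complementary slackness: lambda*(x + y - 227) = 227/2*(227/2 + 227/2 - 227) = 0, mu_x*x = 0*227/2 = 0, mu_y*y = 0*227/2 = 0. Satisfied.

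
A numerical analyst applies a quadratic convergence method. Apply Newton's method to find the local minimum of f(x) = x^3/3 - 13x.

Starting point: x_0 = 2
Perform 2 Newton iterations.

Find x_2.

f(x) = x^3/3 - 13x
f'(x) = x^2 - 13, f''(x) = 2x
Newton update: x_{n+1} = x_n - (x_n^2 - 13)/(2*x_n)
Step 1: x_0 = 2, f'=-9, f''=4, x_1 = 17/4
Step 2: x_1 = 17/4, f'=81/16, f''=17/2, x_2 = 497/136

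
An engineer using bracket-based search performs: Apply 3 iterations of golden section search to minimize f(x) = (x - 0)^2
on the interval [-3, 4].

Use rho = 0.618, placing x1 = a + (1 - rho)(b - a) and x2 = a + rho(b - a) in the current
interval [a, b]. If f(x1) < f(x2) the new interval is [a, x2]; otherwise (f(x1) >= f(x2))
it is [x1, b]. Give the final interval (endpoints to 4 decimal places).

Golden section search for min of f(x) = (x - 0)^2 on [-3, 4].
Each step: x1 = a + (1 - rho)(b - a), x2 = a + rho(b - a); if f(x1) < f(x2) keep [a, x2], otherwise keep [x1, b].
Step 1: [-3.0000, 4.0000], x1=-0.3260 (f=0.1063), x2=1.3260 (f=1.7583); f(x1) < f(x2) => keep [-3.0000, 1.3260]
Step 2: [-3.0000, 1.3260], x1=-1.3475 (f=1.8157), x2=-0.3265 (f=0.1066); f(x1) > f(x2) => keep [-1.3475, 1.3260]
Step 3: [-1.3475, 1.3260], x1=-0.3262 (f=0.1064), x2=0.3047 (f=0.0929); f(x1) > f(x2) => keep [-0.3262, 1.3260]
Final interval: [-0.3262, 1.3260]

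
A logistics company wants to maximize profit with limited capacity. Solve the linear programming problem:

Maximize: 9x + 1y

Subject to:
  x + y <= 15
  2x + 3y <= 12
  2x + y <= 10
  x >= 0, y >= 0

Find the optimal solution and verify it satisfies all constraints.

Feasible vertices: (0, 0), (0, 4), (9/2, 1), (5, 0)
Objective 9x + 1y at each vertex:
  (0, 0): 0
  (0, 4): 4
  (9/2, 1): 83/2
  (5, 0): 45
Maximum is 45 at (5, 0).
Verify constraints at (x, y) = (5, 0):
  1*5 + 1*0 = 5 <= 15
  2*5 + 3*0 = 10 <= 12
  2*5 + 1*0 = 10 <= 10 (active)
  x = 5 >= 0, y = 0 >= 0. All constraints satisfied.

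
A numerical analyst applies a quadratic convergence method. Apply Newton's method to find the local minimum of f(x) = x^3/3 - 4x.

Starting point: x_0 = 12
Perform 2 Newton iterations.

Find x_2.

f(x) = x^3/3 - 4x
f'(x) = x^2 - 4, f''(x) = 2x
Newton update: x_{n+1} = x_n - (x_n^2 - 4)/(2*x_n)
Step 1: x_0 = 12, f'=140, f''=24, x_1 = 37/6
Step 2: x_1 = 37/6, f'=1225/36, f''=37/3, x_2 = 1513/444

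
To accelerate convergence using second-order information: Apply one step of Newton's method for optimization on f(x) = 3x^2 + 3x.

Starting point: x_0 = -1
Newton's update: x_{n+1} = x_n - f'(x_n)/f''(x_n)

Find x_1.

f(x) = 3x^2 + 3x
f'(x) = 6x + (3), f''(x) = 6
Newton step: x_1 = x_0 - f'(x_0)/f''(x_0)
f'(-1) = -3
x_1 = -1 - -3/6 = -1/2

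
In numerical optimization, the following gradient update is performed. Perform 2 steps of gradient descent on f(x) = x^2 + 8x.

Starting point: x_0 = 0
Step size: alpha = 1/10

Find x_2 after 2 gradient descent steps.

f(x) = x^2 + 8x, f'(x) = 2x + (8)
Step 1: f'(0) = 8, x_1 = 0 - 1/10 * 8 = -4/5
Step 2: f'(-4/5) = 32/5, x_2 = -4/5 - 1/10 * 32/5 = -36/25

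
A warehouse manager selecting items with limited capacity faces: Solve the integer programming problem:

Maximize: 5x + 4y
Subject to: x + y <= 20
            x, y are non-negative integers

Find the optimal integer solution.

Objective: 5x + 4y, constraint: x + y <= 20
Coefficient of x is 5 >= coefficient of y is 4, so allocate the entire budget to x.
Optimal: x = 20, y = 0, value = 100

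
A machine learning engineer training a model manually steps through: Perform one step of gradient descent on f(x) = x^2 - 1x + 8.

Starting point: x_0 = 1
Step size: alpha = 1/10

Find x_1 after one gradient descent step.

f(x) = x^2 - 1x + 8
f'(x) = 2x - 1
f'(1) = 2*1 + (-1) = 1
x_1 = x_0 - alpha * f'(x_0) = 1 - 1/10 * 1 = 9/10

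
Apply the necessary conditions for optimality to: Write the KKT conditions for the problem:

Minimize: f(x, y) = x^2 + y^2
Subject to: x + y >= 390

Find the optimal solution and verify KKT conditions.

KKT conditions for min x^2 + y^2 s.t. x + y >= 390:
Stationarity: 2x = mu, 2y = mu
So x = y = mu/2.
Complementary slackness: mu*(x + y - 390) = 0
Primal feasibility: x + y >= 390; dual feasibility: mu >= 0
If mu = 0 then x = y = 0, but 0 + 0 < 390 is infeasible, so the constraint is active.
Constraint active: x + y = 2*(mu/2) = 390 => mu = 390
x = y = 195, f = 76050
Verify: stationarity 2*195 = 390 = mu; primal 195 + 195 = 390 >= 390; dual mu = 390 >= 0; complementary slackness 390*(390 - 390) = 0. All KKT conditions hold.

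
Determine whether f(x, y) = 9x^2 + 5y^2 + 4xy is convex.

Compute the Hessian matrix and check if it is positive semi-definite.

f(x,y) = 9x^2 + 5y^2 + 4xy
Hessian H = [[18, 4], [4, 10]]
trace(H) = 28, det(H) = 164
Eigenvalues: (28 +/- sqrt(128)) / 2 = 19.66, 8.343
Since both eigenvalues > 0, f is convex.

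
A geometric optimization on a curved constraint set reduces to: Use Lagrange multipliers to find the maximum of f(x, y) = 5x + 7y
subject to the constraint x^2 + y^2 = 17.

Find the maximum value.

Set up Lagrange conditions: grad f = lambda * grad g
  5 = 2*lambda*x
  7 = 2*lambda*y
From these: x/y = 5/7, so x = 5t, y = 7t for some t.
Substitute into constraint: (5t)^2 + (7t)^2 = 17
  t^2 * 74 = 17
  t = sqrt(17/74)
Maximum = 5*x + 7*y = (5^2 + 7^2)*t = 74 * sqrt(17/74) = sqrt(1258)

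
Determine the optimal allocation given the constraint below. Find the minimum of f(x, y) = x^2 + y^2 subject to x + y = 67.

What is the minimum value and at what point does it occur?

Substitute y = 67 - x into f(x,y) = x^2 + y^2:
g(x) = x^2 + (67 - x)^2 = 2x^2 - 134x + 4489
g'(x) = 4x - 134 = 0  =>  x = 67/2
y = 67 - 67/2 = 67/2
Minimum value = (67/2)^2 + (67/2)^2 = 4489/2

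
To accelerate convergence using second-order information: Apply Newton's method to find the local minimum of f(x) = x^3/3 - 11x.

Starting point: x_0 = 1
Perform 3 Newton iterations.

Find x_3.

f(x) = x^3/3 - 11x
f'(x) = x^2 - 11, f''(x) = 2x
Newton update: x_{n+1} = x_n - (x_n^2 - 11)/(2*x_n)
Step 1: x_0 = 1, f'=-10, f''=2, x_1 = 6
Step 2: x_1 = 6, f'=25, f''=12, x_2 = 47/12
Step 3: x_2 = 47/12, f'=625/144, f''=47/6, x_3 = 3793/1128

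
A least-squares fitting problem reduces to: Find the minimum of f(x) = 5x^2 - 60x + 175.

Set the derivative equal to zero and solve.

f(x) = 5x^2 - 60x + 175
f'(x) = 10x + (-60) = 0
x = 60/10 = 6
f(6) = -5
Since f''(x) = 10 > 0, this is a minimum.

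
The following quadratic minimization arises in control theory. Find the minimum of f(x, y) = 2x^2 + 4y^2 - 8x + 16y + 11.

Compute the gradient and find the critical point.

f(x,y) = 2x^2 + 4y^2 - 8x + 16y + 11
df/dx = 4x + (-8) = 0  =>  x = 2
df/dy = 8y + (16) = 0  =>  y = -2
f(2, -2) = 2*(2)^2 + 4*(-2)^2 + -8*(2) + 16*(-2) + 11 = -13
Hessian is diagonal with entries 4, 8 > 0, so this is a minimum.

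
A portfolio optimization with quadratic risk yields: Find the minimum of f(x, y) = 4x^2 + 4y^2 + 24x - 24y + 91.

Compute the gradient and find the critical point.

f(x,y) = 4x^2 + 4y^2 + 24x - 24y + 91
df/dx = 8x + (24) = 0  =>  x = -3
df/dy = 8y + (-24) = 0  =>  y = 3
f(-3, 3) = 4*(-3)^2 + 4*(3)^2 + 24*(-3) + -24*(3) + 91 = 19
Hessian is diagonal with entries 8, 8 > 0, so this is a minimum.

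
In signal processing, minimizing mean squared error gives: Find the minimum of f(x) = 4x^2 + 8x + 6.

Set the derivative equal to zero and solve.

f(x) = 4x^2 + 8x + 6
f'(x) = 8x + (8) = 0
x = -8/8 = -1
f(-1) = 2
Since f''(x) = 8 > 0, this is a minimum.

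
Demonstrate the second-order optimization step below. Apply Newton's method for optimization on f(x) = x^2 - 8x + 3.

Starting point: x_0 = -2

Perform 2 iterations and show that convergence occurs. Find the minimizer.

f(x) = x^2 - 8x + 3, f'(x) = 2x + (-8), f''(x) = 2
Step 1: f'(-2) = -12, x_1 = -2 - -12/2 = 4
Step 2: f'(4) = 0, x_2 = 4 (converged)
Newton's method converges in 1 step for quadratics.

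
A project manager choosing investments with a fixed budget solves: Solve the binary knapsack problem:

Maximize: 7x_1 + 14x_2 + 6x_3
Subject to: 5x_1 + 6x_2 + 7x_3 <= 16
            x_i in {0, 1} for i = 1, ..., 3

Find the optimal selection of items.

Items: item 1 (v=7, w=5), item 2 (v=14, w=6), item 3 (v=6, w=7)
Capacity: 16
Checking all 8 subsets (w = total weight, v = total value):
  {}: w = 0, v = 0
  {1}: w = 5, v = 7
  {2}: w = 6, v = 14
  {3}: w = 7, v = 6
  {1, 2}: w = 11, v = 21
  {1, 3}: w = 12, v = 13
  {2, 3}: w = 13, v = 20
  {1, 2, 3}: w = 18 > 16, infeasible
Best feasible subset: items [1, 2]
Total weight: 11 <= 16, total value: 21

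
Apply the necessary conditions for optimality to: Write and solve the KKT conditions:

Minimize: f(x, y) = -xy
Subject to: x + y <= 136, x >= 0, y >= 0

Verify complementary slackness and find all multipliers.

Problem: min -xy s.t. x + y <= 136 (multiplier lambda), x >= 0 (mu_x), y >= 0 (mu_y)
KKT stationarity: -y + lambda - mu_x = 0, -x + lambda - mu_y = 0, with lambda, mu_x, mu_y >= 0
Complementary slackness: lambda*(x + y - 136) = 0, mu_x*x = 0, mu_y*y = 0
If lambda = 0: y = -mu_x <= 0 and x = -mu_y <= 0 force x = y = 0 with f = 0; but x = y = 68 is feasible with f = -4624 < 0, so this is not the minimum. Hence lambda > 0 and x + y = 136.
Try x > 0, y > 0 (so mu_x = mu_y = 0): y = lambda, x = lambda => x = y = lambda
x + y = 136 => 2*lambda = 136 => lambda = 68
x* = y* = 68 > 0, consistent with mu_x = mu_y = 0.
(Any feasible point with x = 0 or y = 0 has f = 0 > -4624, so the minimum is not on those boundaries.)
min(-xy) = -4624 (i.e. max xy = 4624)
Multipliers: lambda = 68, mu_x = 0, mu_y = 0
Complementary slackness: lambda*(x + y - 136) = 68*(68 + 68 - 136) = 0, mu_x*x = 0*68 = 0, mu_y*y = 0*68 = 0. Satisfied.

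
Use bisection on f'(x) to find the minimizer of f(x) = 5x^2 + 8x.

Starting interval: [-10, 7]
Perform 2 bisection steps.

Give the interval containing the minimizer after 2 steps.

Finding critical point of f(x) = 5x^2 + 8x using bisection on f'(x) = 10x + 8.
f'(x) = 0 when x = -4/5.
Starting interval: [-10, 7]
Step 1: mid = -3/2, f'(mid) = -7, new interval = [-3/2, 7]
Step 2: mid = 11/4, f'(mid) = 71/2, new interval = [-3/2, 11/4]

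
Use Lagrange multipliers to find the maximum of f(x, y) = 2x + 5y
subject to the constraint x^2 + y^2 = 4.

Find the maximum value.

Set up Lagrange conditions: grad f = lambda * grad g
  2 = 2*lambda*x
  5 = 2*lambda*y
From these: x/y = 2/5, so x = 2t, y = 5t for some t.
Substitute into constraint: (2t)^2 + (5t)^2 = 4
  t^2 * 29 = 4
  t = sqrt(4/29)
Maximum = 2*x + 5*y = (2^2 + 5^2)*t = 29 * sqrt(4/29) = sqrt(116)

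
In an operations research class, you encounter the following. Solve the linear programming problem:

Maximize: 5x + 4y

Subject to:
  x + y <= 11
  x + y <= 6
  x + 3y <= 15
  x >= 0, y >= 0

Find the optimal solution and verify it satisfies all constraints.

Feasible vertices: (0, 0), (0, 5), (3/2, 9/2), (6, 0)
Objective 5x + 4y at each vertex:
  (0, 0): 0
  (0, 5): 20
  (3/2, 9/2): 51/2
  (6, 0): 30
Maximum is 30 at (6, 0).
Verify constraints at (x, y) = (6, 0):
  1*6 + 1*0 = 6 <= 11
  1*6 + 1*0 = 6 <= 6 (active)
  1*6 + 3*0 = 6 <= 15
  x = 6 >= 0, y = 0 >= 0. All constraints satisfied.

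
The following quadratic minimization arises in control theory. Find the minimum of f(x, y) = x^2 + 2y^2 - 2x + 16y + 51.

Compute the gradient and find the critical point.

f(x,y) = x^2 + 2y^2 - 2x + 16y + 51
df/dx = 2x + (-2) = 0  =>  x = 1
df/dy = 4y + (16) = 0  =>  y = -4
f(1, -4) = 1*(1)^2 + 2*(-4)^2 + -2*(1) + 16*(-4) + 51 = 18
Hessian is diagonal with entries 2, 4 > 0, so this is a minimum.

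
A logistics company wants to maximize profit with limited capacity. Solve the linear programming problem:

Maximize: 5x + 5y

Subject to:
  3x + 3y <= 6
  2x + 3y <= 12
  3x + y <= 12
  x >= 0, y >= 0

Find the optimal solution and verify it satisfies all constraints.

Feasible vertices: (0, 0), (0, 2), (2, 0)
Objective 5x + 5y at each vertex:
  (0, 0): 0
  (0, 2): 10
  (2, 0): 10
Maximum is 10 at (0, 2).
Verify constraints at (x, y) = (0, 2):
  3*0 + 3*2 = 6 <= 6 (active)
  2*0 + 3*2 = 6 <= 12
  3*0 + 1*2 = 2 <= 12
  x = 0 >= 0, y = 2 >= 0. All constraints satisfied.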